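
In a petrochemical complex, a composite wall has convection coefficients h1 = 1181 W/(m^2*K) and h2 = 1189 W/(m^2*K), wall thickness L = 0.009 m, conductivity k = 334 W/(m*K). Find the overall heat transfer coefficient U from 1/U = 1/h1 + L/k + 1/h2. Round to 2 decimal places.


1/U = 1/h1 + L/k + 1/h2
1/U = 1/1181 + 0.009/334 + 1/1189
1/U = 0.0008467401 + 2.69461e-05 + 0.0008410429
1/U = 0.0017147291
U = 583.18 W/(m^2*K)


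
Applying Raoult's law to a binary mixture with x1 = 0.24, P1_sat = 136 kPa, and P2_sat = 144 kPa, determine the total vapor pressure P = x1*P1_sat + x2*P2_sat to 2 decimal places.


P = x1*P1_sat + x2*P2_sat
x2 = 1 - x1 = 1 - 0.24 = 0.76
P = 0.24*136 + 0.76*144
P = 32.64 + 109.44
P = 142.08 kPa


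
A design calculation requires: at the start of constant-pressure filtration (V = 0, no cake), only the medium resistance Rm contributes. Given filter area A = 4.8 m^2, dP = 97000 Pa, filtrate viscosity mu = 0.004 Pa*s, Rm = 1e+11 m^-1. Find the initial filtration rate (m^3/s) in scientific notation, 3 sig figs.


rate = A * dP / (mu * Rm)
rate = 4.8 * 97000 / (0.004 * 1e+11)
rate = 465600.0 / 4.000e+08
rate = 1.16e-03 m^3/s


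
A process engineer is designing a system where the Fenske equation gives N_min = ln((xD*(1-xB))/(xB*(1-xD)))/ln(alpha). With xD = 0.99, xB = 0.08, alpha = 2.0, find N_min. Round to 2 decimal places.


N_min = ln((xD*(1-xB))/(xB*(1-xD))) / ln(alpha)
Numerator inside ln: 0.9108 / 0.0008 = 1138.5
ln(1138.5) = 7.037467
ln(alpha) = ln(2.0) = 0.693147
N_min = 7.037467 / 0.693147 = 10.15


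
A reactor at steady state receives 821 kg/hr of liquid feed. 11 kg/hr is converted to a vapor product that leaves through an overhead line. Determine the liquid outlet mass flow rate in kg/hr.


Steady-state mass balance on the main outlet: F_out = F_in - F_removed
F_out = 821 - 11
F_out = 810 kg/hr


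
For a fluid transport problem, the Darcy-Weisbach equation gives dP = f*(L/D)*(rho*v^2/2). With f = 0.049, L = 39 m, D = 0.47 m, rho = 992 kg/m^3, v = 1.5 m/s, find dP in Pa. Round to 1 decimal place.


dP = f * (L/D) * (rho*v^2/2)
dP = 0.049 * (39/0.47) * (992*1.5^2/2)
L/D = 82.9787234
rho*v^2/2 = 992*2.25/2 = 1116.0
dP = 0.049 * 82.9787234 * 1116.0
dP = 4537.6 Pa


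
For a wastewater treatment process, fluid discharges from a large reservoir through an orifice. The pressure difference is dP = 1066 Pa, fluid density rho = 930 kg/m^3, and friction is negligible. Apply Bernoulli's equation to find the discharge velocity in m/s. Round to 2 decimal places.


v = sqrt(2*dP/rho)
v = sqrt(2*1066/930)
v = sqrt(2.292473)
v = 1.51 m/s


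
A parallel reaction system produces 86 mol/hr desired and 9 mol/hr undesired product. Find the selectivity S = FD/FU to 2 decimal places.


S = desired product rate / undesired product rate
S = 86 / 9
S = 9.56


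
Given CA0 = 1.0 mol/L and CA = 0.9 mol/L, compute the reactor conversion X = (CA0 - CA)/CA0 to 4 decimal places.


X = (CA0 - CA) / CA0
X = (1.0 - 0.9) / 1.0
X = 0.1 / 1.0
X = 0.1000


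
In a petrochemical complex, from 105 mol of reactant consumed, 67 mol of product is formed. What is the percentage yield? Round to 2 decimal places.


Yield = (moles product / moles consumed) * 100%
Yield = (67 / 105) * 100
Yield = 0.6381 * 100
Yield = 63.81%


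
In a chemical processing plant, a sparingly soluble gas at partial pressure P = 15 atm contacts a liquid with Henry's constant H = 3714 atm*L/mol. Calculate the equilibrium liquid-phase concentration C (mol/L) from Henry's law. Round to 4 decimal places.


C = P / H
C = 15 / 3714
C = 0.0040 mol/L


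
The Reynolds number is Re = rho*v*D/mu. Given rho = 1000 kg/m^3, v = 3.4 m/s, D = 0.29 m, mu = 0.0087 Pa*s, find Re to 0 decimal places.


Re = rho * v * D / mu
Re = 1000 * 3.4 * 0.29 / 0.0087
Re = 986.0 / 0.0087
Re = 113333


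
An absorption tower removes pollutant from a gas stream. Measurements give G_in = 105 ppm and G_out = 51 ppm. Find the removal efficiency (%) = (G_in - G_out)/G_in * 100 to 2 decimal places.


Efficiency = (G_in - G_out) / G_in * 100%
Efficiency = (105 - 51) / 105 * 100
Efficiency = 54 / 105 * 100
Efficiency = 51.43%


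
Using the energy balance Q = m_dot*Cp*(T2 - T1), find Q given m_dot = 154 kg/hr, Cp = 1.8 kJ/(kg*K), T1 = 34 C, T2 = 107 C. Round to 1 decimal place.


Q = m_dot * Cp * (T2 - T1)
Q = 154 * 1.8 * (107 - 34)
Q = 154 * 1.8 * 73
Q = 20235.6 kJ/hr


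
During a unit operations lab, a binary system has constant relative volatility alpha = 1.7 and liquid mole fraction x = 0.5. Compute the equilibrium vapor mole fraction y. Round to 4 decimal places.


y = alpha*x / (1 + (alpha-1)*x)
y = 1.7*0.5 / (1 + (1.7-1)*0.5)
y = 0.85 / (1 + 0.35)
y = 0.85 / 1.35
y = 0.6296


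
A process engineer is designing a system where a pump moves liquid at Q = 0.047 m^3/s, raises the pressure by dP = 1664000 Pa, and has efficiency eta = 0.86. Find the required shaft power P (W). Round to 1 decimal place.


P = Q * dP / eta
P = 0.047 * 1664000 / 0.86
P = 78208.0 / 0.86
P = 90939.5 W


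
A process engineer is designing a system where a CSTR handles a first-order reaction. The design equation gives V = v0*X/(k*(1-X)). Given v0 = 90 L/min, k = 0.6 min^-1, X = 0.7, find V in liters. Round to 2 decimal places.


V = v0 * X / (k * (1 - X))
V = 90 * 0.7 / (0.6 * (1 - 0.7))
V = 63.0 / (0.6 * 0.3)
V = 63.0 / 0.18
V = 350.00 L


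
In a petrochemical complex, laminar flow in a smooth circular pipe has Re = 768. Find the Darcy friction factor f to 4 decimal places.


f = 64 / Re
f = 64 / 768
f = 0.0833


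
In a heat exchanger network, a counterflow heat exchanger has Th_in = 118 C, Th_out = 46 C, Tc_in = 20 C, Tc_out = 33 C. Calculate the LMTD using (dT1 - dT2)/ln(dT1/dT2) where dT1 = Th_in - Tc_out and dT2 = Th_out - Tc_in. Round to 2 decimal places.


dT1 = Th_in - Tc_out = 118 - 33 = 85
dT2 = Th_out - Tc_in = 46 - 20 = 26
LMTD = (dT1 - dT2) / ln(dT1/dT2)
LMTD = (85 - 26) / ln(85/26)
LMTD = 49.81 K


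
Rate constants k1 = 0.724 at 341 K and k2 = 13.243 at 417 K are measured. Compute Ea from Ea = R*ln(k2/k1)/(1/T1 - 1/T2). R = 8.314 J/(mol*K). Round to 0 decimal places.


Ea = R * ln(k2/k1) / (1/T1 - 1/T2)
ln(k2/k1) = ln(13.243/0.724) = 2.906433
1/T1 - 1/T2 = 1/341 - 1/417 = 0.000534469785
Ea = 8.314 * 2.906433 / 0.000534469785
Ea = 45211 J/mol


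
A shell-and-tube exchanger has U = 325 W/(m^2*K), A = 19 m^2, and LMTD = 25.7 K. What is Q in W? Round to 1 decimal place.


Q = U * A * LMTD
Q = 325 * 19 * 25.7
Q = 158697.5 W


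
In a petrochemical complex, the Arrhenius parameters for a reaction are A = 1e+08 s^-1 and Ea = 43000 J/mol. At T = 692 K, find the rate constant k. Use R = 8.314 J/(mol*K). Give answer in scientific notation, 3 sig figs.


k = A * exp(-Ea/(R*T))
k = 1e+08 * exp(-43000 / (8.314 * 692))
k = 1e+08 * exp(-7.473987)
k = 5.68e+04


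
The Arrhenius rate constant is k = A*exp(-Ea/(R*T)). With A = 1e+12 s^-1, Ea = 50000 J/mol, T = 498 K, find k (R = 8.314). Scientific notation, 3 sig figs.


k = A * exp(-Ea/(R*T))
k = 1e+12 * exp(-50000 / (8.314 * 498))
k = 1e+12 * exp(-12.07621)
k = 5.69e+06


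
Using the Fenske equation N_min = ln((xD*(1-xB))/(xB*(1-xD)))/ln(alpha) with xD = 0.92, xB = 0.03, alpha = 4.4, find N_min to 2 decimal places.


N_min = ln((xD*(1-xB))/(xB*(1-xD))) / ln(alpha)
Numerator inside ln: 0.8924 / 0.0024 = 371.833333
ln(371.833333) = 5.918446
ln(alpha) = ln(4.4) = 1.481605
N_min = 5.918446 / 1.481605 = 3.99


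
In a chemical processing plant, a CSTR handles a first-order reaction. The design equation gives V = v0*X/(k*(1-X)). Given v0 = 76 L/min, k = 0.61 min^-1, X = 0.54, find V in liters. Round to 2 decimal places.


V = v0 * X / (k * (1 - X))
V = 76 * 0.54 / (0.61 * (1 - 0.54))
V = 41.04 / (0.61 * 0.46)
V = 41.04 / 0.2806
V = 146.26 L


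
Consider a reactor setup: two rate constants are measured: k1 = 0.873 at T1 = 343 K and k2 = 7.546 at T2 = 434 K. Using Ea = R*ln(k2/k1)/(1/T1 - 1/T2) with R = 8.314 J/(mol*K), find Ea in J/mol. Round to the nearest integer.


Ea = R * ln(k2/k1) / (1/T1 - 1/T2)
ln(k2/k1) = ln(7.546/0.873) = 2.1568373
1/T1 - 1/T2 = 1/343 - 1/434 = 0.00061130443
Ea = 8.314 * 2.1568373 / 0.00061130443
Ea = 29334 J/mol


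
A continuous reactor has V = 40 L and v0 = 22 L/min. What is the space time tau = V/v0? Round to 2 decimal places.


tau = V / v0
tau = 40 / 22
tau = 1.82 min


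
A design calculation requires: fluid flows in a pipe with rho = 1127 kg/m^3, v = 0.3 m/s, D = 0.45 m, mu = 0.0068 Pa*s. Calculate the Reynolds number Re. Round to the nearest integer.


Re = rho * v * D / mu
Re = 1127 * 0.3 * 0.45 / 0.0068
Re = 152.145 / 0.0068
Re = 22374


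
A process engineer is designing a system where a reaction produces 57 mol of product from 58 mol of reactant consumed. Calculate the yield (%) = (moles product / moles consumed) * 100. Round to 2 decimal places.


Yield = (moles product / moles consumed) * 100%
Yield = (57 / 58) * 100
Yield = 0.9828 * 100
Yield = 98.28%


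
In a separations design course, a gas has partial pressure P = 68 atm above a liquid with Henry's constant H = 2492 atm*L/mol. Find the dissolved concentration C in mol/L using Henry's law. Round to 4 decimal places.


C = P / H
C = 68 / 2492
C = 0.0273 mol/L


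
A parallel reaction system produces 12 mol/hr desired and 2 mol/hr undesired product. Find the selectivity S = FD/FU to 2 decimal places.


S = desired product rate / undesired product rate
S = 12 / 2
S = 6.00


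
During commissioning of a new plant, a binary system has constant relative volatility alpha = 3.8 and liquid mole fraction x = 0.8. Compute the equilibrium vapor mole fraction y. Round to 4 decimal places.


y = alpha*x / (1 + (alpha-1)*x)
y = 3.8*0.8 / (1 + (3.8-1)*0.8)
y = 3.04 / (1 + 2.24)
y = 3.04 / 3.24
y = 0.9383


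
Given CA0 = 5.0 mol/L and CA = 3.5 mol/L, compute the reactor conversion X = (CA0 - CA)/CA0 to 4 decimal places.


X = (CA0 - CA) / CA0
X = (5.0 - 3.5) / 5.0
X = 1.5 / 5.0
X = 0.3000


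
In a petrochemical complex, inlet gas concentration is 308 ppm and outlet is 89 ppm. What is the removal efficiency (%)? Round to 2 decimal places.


Efficiency = (G_in - G_out) / G_in * 100%
Efficiency = (308 - 89) / 308 * 100
Efficiency = 219 / 308 * 100
Efficiency = 71.10%


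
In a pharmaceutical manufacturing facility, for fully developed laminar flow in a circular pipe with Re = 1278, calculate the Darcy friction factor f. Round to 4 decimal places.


f = 64 / Re
f = 64 / 1278
f = 0.0501


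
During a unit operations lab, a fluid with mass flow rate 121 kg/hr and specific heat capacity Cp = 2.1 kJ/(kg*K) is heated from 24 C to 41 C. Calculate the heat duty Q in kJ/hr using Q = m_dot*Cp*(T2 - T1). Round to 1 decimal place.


Q = m_dot * Cp * (T2 - T1)
Q = 121 * 2.1 * (41 - 24)
Q = 121 * 2.1 * 17
Q = 4319.7 kJ/hr


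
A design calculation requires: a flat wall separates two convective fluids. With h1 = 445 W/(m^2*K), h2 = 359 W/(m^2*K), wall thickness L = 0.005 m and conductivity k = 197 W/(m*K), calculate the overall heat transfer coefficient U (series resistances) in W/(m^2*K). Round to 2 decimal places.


1/U = 1/h1 + L/k + 1/h2
1/U = 1/445 + 0.005/197 + 1/359
1/U = 0.002247191 + 2.53807e-05 + 0.0027855153
1/U = 0.005058087
U = 197.70 W/(m^2*K)


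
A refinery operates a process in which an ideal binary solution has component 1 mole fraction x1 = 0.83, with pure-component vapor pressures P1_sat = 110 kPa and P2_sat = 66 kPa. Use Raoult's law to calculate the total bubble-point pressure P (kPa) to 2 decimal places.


P = x1*P1_sat + x2*P2_sat
x2 = 1 - x1 = 1 - 0.83 = 0.17
P = 0.83*110 + 0.17*66
P = 91.3 + 11.22
P = 102.52 kPa


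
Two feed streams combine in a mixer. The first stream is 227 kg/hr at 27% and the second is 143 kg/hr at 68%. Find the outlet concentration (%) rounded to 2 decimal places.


Mass balance on solute: F1*x1 + F2*x2 = F3*x3
F3 = F1 + F2 = 227 + 143 = 370 kg/hr
x3 = (F1*x1 + F2*x2)/F3
x3 = (227*0.27 + 143*0.68) / 370
x3 = 42.85%


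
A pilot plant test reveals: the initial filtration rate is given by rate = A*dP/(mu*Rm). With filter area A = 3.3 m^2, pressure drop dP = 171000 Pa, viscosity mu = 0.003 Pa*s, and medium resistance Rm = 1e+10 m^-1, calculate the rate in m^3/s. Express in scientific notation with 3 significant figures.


rate = A * dP / (mu * Rm)
rate = 3.3 * 171000 / (0.003 * 1e+10)
rate = 564300.0 / 3.000e+07
rate = 1.88e-02 m^3/s


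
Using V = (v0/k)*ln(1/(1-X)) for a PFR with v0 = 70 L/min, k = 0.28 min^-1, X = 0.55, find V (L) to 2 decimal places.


V = (v0/k) * ln(1/(1-X))
V = (70/0.28) * ln(1/(1-0.55))
V = 250.0 * ln(2.222222)
V = 250.0 * 0.798508
V = 199.63 L


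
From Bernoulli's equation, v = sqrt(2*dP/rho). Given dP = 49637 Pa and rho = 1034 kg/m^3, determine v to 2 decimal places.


v = sqrt(2*dP/rho)
v = sqrt(2*49637/1034)
v = sqrt(96.009671)
v = 9.80 m/s


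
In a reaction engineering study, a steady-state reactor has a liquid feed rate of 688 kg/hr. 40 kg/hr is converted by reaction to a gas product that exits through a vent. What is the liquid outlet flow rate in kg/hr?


Steady-state mass balance on the main outlet: F_out = F_in - F_removed
F_out = 688 - 40
F_out = 648 kg/hr


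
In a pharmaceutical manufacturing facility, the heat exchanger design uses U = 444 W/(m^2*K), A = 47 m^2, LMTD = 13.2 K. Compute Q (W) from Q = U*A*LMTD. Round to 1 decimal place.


Q = U * A * LMTD
Q = 444 * 47 * 13.2
Q = 275457.6 W


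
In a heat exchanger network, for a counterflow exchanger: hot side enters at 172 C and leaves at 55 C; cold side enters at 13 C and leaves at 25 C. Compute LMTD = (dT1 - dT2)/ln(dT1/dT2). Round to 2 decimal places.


dT1 = Th_in - Tc_out = 172 - 25 = 147
dT2 = Th_out - Tc_in = 55 - 13 = 42
LMTD = (dT1 - dT2) / ln(dT1/dT2)
LMTD = (147 - 42) / ln(147/42)
LMTD = 83.81 K


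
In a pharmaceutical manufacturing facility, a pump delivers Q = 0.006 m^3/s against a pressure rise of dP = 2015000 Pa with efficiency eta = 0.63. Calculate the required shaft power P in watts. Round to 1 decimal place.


P = Q * dP / eta
P = 0.006 * 2015000 / 0.63
P = 12090.0 / 0.63
P = 19190.5 W


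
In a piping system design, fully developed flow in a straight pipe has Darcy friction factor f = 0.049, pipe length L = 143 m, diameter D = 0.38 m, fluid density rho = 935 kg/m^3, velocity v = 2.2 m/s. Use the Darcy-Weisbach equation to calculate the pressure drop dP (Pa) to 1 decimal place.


dP = f * (L/D) * (rho*v^2/2)
dP = 0.049 * (143/0.38) * (935*2.2^2/2)
L/D = 376.31578947
rho*v^2/2 = 935*4.84/2 = 2262.7
dP = 0.049 * 376.31578947 * 2262.7
dP = 41723.0 Pa


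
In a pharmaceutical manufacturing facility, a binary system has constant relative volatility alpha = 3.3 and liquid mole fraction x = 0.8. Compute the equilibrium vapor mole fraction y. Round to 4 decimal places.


y = alpha*x / (1 + (alpha-1)*x)
y = 3.3*0.8 / (1 + (3.3-1)*0.8)
y = 2.64 / (1 + 1.84)
y = 2.64 / 2.84
y = 0.9296


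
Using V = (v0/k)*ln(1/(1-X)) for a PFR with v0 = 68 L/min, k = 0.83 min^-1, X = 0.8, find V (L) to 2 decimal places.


V = (v0/k) * ln(1/(1-X))
V = (68/0.83) * ln(1/(1-0.8))
V = 81.927711 * ln(5.0)
V = 81.927711 * 1.609438
V = 131.86 L


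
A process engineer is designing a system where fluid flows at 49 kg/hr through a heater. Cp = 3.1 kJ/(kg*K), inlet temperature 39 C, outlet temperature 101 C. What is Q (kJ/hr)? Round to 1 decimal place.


Q = m_dot * Cp * (T2 - T1)
Q = 49 * 3.1 * (101 - 39)
Q = 49 * 3.1 * 62
Q = 9417.8 kJ/hr


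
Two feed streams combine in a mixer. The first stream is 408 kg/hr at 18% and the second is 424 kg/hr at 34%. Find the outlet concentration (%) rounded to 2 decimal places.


Mass balance on solute: F1*x1 + F2*x2 = F3*x3
F3 = F1 + F2 = 408 + 424 = 832 kg/hr
x3 = (F1*x1 + F2*x2)/F3
x3 = (408*0.18 + 424*0.34) / 832
x3 = 26.15%


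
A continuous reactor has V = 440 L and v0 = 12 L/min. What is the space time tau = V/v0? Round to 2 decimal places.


tau = V / v0
tau = 440 / 12
tau = 36.67 min


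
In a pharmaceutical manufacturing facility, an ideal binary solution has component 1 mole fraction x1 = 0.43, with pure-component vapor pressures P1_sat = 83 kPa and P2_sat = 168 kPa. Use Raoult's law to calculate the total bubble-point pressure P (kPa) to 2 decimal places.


P = x1*P1_sat + x2*P2_sat
x2 = 1 - x1 = 1 - 0.43 = 0.57
P = 0.43*83 + 0.57*168
P = 35.69 + 95.76
P = 131.45 kPa


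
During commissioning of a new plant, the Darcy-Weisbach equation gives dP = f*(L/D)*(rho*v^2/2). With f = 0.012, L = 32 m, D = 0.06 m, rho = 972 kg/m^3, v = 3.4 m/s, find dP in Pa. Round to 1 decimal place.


dP = f * (L/D) * (rho*v^2/2)
dP = 0.012 * (32/0.06) * (972*3.4^2/2)
L/D = 533.33333333
rho*v^2/2 = 972*11.56/2 = 5618.16
dP = 0.012 * 533.33333333 * 5618.16
dP = 35956.2 Pa


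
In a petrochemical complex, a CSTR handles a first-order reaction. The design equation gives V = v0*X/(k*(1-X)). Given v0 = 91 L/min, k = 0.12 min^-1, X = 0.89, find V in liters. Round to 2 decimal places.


V = v0 * X / (k * (1 - X))
V = 91 * 0.89 / (0.12 * (1 - 0.89))
V = 80.99 / (0.12 * 0.11)
V = 80.99 / 0.0132
V = 6135.61 L


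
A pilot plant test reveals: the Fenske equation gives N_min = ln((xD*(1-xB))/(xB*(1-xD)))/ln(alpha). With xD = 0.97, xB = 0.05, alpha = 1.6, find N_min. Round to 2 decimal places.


N_min = ln((xD*(1-xB))/(xB*(1-xD))) / ln(alpha)
Numerator inside ln: 0.9215 / 0.0015 = 614.333333
ln(614.333333) = 6.420538
ln(alpha) = ln(1.6) = 0.470004
N_min = 6.420538 / 0.470004 = 13.66


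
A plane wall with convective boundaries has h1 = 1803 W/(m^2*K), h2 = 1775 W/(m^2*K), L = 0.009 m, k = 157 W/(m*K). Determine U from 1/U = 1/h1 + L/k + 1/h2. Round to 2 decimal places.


1/U = 1/h1 + L/k + 1/h2
1/U = 1/1803 + 0.009/157 + 1/1775
1/U = 0.0005546312 + 5.73248e-05 + 0.0005633803
1/U = 0.0011753363
U = 850.82 W/(m^2*K)


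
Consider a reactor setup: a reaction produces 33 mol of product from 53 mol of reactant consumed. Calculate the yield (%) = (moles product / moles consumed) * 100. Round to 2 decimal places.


Yield = (moles product / moles consumed) * 100%
Yield = (33 / 53) * 100
Yield = 0.6226 * 100
Yield = 62.26%


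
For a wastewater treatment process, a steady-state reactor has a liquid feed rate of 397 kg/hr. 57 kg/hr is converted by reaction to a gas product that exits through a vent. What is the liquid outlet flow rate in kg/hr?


Steady-state mass balance on the main outlet: F_out = F_in - F_removed
F_out = 397 - 57
F_out = 340 kg/hr


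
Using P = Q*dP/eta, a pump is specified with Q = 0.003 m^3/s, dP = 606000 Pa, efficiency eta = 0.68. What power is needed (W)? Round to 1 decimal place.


P = Q * dP / eta
P = 0.003 * 606000 / 0.68
P = 1818.0 / 0.68
P = 2673.5 W


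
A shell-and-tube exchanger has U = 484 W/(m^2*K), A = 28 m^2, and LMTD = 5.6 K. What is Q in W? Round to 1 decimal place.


Q = U * A * LMTD
Q = 484 * 28 * 5.6
Q = 75891.2 W


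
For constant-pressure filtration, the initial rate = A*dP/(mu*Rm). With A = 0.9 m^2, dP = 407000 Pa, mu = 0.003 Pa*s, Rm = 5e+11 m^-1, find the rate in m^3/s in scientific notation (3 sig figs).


rate = A * dP / (mu * Rm)
rate = 0.9 * 407000 / (0.003 * 5e+11)
rate = 366300.0 / 1.500e+09
rate = 2.44e-04 m^3/s


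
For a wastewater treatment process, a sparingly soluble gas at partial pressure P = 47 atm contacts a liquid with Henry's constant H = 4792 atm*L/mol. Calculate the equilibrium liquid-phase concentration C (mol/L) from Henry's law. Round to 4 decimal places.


C = P / H
C = 47 / 4792
C = 0.0098 mol/L


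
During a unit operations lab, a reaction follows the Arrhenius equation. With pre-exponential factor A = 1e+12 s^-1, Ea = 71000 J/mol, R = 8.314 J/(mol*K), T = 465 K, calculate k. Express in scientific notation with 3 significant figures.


k = A * exp(-Ea/(R*T))
k = 1e+12 * exp(-71000 / (8.314 * 465))
k = 1e+12 * exp(-18.365188)
k = 1.06e+04


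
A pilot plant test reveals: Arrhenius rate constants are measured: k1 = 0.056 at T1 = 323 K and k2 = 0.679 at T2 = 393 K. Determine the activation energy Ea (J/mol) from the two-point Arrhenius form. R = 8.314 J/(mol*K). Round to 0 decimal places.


Ea = R * ln(k2/k1) / (1/T1 - 1/T2)
ln(k2/k1) = ln(0.679/0.056) = 2.4952694
1/T1 - 1/T2 = 1/323 - 1/393 = 0.00055144597
Ea = 8.314 * 2.4952694 / 0.00055144597
Ea = 37620 J/mol


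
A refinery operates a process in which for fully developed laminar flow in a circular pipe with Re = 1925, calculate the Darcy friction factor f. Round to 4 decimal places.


f = 64 / Re
f = 64 / 1925
f = 0.0332


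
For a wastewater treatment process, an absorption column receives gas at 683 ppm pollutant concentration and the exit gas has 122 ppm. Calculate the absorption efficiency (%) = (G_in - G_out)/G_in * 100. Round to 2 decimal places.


Efficiency = (G_in - G_out) / G_in * 100%
Efficiency = (683 - 122) / 683 * 100
Efficiency = 561 / 683 * 100
Efficiency = 82.14%


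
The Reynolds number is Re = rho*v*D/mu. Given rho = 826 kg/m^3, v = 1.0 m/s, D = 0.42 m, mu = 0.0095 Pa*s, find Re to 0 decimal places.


Re = rho * v * D / mu
Re = 826 * 1.0 * 0.42 / 0.0095
Re = 346.92 / 0.0095
Re = 36518


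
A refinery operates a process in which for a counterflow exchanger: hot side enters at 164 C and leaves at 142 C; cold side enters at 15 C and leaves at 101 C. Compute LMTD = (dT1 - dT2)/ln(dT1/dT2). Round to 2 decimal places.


dT1 = Th_in - Tc_out = 164 - 101 = 63
dT2 = Th_out - Tc_in = 142 - 15 = 127
LMTD = (dT1 - dT2) / ln(dT1/dT2)
LMTD = (63 - 127) / ln(63/127)
LMTD = 91.29 K


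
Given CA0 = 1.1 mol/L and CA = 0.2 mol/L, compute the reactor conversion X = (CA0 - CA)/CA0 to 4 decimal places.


X = (CA0 - CA) / CA0
X = (1.1 - 0.2) / 1.1
X = 0.9 / 1.1
X = 0.8182


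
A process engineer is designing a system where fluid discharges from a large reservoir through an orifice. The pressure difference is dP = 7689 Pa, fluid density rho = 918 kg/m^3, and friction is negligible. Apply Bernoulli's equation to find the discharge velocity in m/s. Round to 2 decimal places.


v = sqrt(2*dP/rho)
v = sqrt(2*7689/918)
v = sqrt(16.751634)
v = 4.09 m/s


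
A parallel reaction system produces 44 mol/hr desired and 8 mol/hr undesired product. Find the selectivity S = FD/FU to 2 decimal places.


S = desired product rate / undesired product rate
S = 44 / 8
S = 5.50


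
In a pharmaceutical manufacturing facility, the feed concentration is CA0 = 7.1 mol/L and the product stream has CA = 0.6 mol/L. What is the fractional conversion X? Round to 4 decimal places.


X = (CA0 - CA) / CA0
X = (7.1 - 0.6) / 7.1
X = 6.5 / 7.1
X = 0.9155


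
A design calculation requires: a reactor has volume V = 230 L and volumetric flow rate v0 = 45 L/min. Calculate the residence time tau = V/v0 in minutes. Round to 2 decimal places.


tau = V / v0
tau = 230 / 45
tau = 5.11 min


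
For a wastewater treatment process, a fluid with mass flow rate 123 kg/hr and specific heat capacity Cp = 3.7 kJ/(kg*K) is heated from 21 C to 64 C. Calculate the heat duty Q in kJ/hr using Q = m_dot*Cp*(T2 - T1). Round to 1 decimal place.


Q = m_dot * Cp * (T2 - T1)
Q = 123 * 3.7 * (64 - 21)
Q = 123 * 3.7 * 43
Q = 19569.3 kJ/hr


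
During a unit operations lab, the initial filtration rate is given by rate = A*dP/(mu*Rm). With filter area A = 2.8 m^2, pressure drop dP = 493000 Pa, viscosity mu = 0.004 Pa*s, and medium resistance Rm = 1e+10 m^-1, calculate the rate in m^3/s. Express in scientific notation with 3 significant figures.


rate = A * dP / (mu * Rm)
rate = 2.8 * 493000 / (0.004 * 1e+10)
rate = 1380400.0 / 4.000e+07
rate = 3.45e-02 m^3/s


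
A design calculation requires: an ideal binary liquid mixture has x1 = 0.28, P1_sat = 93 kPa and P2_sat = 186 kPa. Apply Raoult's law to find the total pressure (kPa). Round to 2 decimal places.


P = x1*P1_sat + x2*P2_sat
x2 = 1 - x1 = 1 - 0.28 = 0.72
P = 0.28*93 + 0.72*186
P = 26.04 + 133.92
P = 159.96 kPa


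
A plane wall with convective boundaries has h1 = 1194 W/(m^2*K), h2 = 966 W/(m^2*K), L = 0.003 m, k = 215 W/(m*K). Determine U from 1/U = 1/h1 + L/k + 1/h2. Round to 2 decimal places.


1/U = 1/h1 + L/k + 1/h2
1/U = 1/1194 + 0.003/215 + 1/966
1/U = 0.0008375209 + 1.39535e-05 + 0.0010351967
1/U = 0.0018866711
U = 530.03 W/(m^2*K)


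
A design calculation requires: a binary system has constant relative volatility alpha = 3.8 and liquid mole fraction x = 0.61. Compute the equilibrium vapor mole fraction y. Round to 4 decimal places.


y = alpha*x / (1 + (alpha-1)*x)
y = 3.8*0.61 / (1 + (3.8-1)*0.61)
y = 2.318 / (1 + 1.708)
y = 2.318 / 2.708
y = 0.8560


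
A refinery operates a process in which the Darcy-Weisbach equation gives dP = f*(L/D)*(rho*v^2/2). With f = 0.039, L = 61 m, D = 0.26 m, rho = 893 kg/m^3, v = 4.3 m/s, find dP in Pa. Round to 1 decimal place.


dP = f * (L/D) * (rho*v^2/2)
dP = 0.039 * (61/0.26) * (893*4.3^2/2)
L/D = 234.61538462
rho*v^2/2 = 893*18.49/2 = 8255.785
dP = 0.039 * 234.61538462 * 8255.785
dP = 75540.4 Pa


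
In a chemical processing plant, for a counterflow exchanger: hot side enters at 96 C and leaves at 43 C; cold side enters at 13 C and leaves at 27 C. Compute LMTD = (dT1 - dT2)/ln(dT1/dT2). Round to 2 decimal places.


dT1 = Th_in - Tc_out = 96 - 27 = 69
dT2 = Th_out - Tc_in = 43 - 13 = 30
LMTD = (dT1 - dT2) / ln(dT1/dT2)
LMTD = (69 - 30) / ln(69/30)
LMTD = 46.82 K


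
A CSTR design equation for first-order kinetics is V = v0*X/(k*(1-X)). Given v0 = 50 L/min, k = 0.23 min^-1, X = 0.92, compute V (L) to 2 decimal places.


V = v0 * X / (k * (1 - X))
V = 50 * 0.92 / (0.23 * (1 - 0.92))
V = 46.0 / (0.23 * 0.08)
V = 46.0 / 0.0184
V = 2500.00 L


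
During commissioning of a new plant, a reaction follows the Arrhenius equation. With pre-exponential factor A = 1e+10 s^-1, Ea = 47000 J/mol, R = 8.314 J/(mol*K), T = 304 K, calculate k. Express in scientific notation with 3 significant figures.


k = A * exp(-Ea/(R*T))
k = 1e+10 * exp(-47000 / (8.314 * 304))
k = 1e+10 * exp(-18.595774)
k = 8.39e+01


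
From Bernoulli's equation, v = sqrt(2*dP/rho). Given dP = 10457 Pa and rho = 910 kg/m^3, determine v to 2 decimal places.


v = sqrt(2*dP/rho)
v = sqrt(2*10457/910)
v = sqrt(22.982418)
v = 4.79 m/s


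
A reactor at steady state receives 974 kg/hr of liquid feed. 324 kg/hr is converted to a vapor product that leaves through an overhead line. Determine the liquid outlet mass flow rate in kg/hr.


Steady-state mass balance on the main outlet: F_out = F_in - F_removed
F_out = 974 - 324
F_out = 650 kg/hr


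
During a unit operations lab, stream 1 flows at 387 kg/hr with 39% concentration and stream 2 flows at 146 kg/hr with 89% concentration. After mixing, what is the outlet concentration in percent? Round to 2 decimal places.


Mass balance on solute: F1*x1 + F2*x2 = F3*x3
F3 = F1 + F2 = 387 + 146 = 533 kg/hr
x3 = (F1*x1 + F2*x2)/F3
x3 = (387*0.39 + 146*0.89) / 533
x3 = 52.70%


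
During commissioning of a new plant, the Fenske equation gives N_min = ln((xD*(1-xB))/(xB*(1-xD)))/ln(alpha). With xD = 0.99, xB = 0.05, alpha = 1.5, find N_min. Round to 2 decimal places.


N_min = ln((xD*(1-xB))/(xB*(1-xD))) / ln(alpha)
Numerator inside ln: 0.9405 / 0.0005 = 1881.0
ln(1881.0) = 7.539559
ln(alpha) = ln(1.5) = 0.405465
N_min = 7.539559 / 0.405465 = 18.59


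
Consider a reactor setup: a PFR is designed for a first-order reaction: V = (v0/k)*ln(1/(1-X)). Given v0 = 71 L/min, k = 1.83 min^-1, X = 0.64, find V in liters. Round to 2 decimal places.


V = (v0/k) * ln(1/(1-X))
V = (71/1.83) * ln(1/(1-0.64))
V = 38.797814 * ln(2.777778)
V = 38.797814 * 1.021651
V = 39.64 L


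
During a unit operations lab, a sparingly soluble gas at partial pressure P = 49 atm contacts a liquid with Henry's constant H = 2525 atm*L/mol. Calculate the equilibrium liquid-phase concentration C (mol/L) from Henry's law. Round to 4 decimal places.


C = P / H
C = 49 / 2525
C = 0.0194 mol/L


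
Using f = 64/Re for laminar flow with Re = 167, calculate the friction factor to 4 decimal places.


f = 64 / Re
f = 64 / 167
f = 0.3832


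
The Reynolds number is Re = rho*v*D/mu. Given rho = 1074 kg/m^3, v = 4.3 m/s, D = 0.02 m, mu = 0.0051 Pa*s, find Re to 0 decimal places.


Re = rho * v * D / mu
Re = 1074 * 4.3 * 0.02 / 0.0051
Re = 92.364 / 0.0051
Re = 18111


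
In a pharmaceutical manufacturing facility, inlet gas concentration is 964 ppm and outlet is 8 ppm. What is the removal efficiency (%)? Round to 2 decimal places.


Efficiency = (G_in - G_out) / G_in * 100%
Efficiency = (964 - 8) / 964 * 100
Efficiency = 956 / 964 * 100
Efficiency = 99.17%


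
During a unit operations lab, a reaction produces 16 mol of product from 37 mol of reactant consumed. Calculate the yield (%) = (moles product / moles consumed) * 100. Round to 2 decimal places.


Yield = (moles product / moles consumed) * 100%
Yield = (16 / 37) * 100
Yield = 0.4324 * 100
Yield = 43.24%


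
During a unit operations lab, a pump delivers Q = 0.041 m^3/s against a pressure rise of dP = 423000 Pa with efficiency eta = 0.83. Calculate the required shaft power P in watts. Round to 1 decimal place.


P = Q * dP / eta
P = 0.041 * 423000 / 0.83
P = 17343.0 / 0.83
P = 20895.2 W


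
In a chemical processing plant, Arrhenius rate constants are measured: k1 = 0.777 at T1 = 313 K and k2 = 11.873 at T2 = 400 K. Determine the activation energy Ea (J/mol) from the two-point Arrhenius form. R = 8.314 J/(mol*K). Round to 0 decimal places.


Ea = R * ln(k2/k1) / (1/T1 - 1/T2)
ln(k2/k1) = ln(11.873/0.777) = 2.7265818
1/T1 - 1/T2 = 1/313 - 1/400 = 0.000694888179
Ea = 8.314 * 2.7265818 / 0.000694888179
Ea = 32622 J/mol


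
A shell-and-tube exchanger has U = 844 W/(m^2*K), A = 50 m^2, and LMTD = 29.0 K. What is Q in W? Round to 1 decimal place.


Q = U * A * LMTD
Q = 844 * 50 * 29.0
Q = 1223800.0 W


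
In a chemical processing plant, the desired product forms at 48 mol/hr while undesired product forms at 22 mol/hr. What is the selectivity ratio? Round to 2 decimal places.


S = desired product rate / undesired product rate
S = 48 / 22
S = 2.18


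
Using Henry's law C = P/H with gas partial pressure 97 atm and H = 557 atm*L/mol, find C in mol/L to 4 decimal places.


C = P / H
C = 97 / 557
C = 0.1741 mol/L


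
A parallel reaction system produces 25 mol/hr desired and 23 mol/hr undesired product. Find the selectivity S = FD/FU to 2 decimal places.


S = desired product rate / undesired product rate
S = 25 / 23
S = 1.09


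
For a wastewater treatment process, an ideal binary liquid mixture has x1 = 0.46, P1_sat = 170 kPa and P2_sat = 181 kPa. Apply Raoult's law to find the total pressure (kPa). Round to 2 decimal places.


P = x1*P1_sat + x2*P2_sat
x2 = 1 - x1 = 1 - 0.46 = 0.54
P = 0.46*170 + 0.54*181
P = 78.2 + 97.74
P = 175.94 kPa


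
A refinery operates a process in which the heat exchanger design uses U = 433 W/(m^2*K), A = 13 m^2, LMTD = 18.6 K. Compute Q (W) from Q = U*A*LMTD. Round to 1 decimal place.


Q = U * A * LMTD
Q = 433 * 13 * 18.6
Q = 104699.4 W


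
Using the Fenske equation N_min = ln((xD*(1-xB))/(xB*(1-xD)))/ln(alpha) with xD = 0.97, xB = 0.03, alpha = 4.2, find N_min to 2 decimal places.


N_min = ln((xD*(1-xB))/(xB*(1-xD))) / ln(alpha)
Numerator inside ln: 0.9409 / 0.0009 = 1045.444444
ln(1045.444444) = 6.952197
ln(alpha) = ln(4.2) = 1.435085
N_min = 6.952197 / 1.435085 = 4.84


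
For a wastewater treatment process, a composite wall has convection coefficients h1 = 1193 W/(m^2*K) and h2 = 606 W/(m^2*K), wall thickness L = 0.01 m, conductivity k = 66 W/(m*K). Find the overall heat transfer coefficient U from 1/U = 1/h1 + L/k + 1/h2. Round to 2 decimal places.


1/U = 1/h1 + L/k + 1/h2
1/U = 1/1193 + 0.01/66 + 1/606
1/U = 0.000838223 + 0.0001515152 + 0.001650165
1/U = 0.0026399032
U = 378.80 W/(m^2*K)


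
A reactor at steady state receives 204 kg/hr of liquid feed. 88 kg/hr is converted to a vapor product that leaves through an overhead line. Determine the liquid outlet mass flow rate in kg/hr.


Steady-state mass balance on the main outlet: F_out = F_in - F_removed
F_out = 204 - 88
F_out = 116 kg/hr


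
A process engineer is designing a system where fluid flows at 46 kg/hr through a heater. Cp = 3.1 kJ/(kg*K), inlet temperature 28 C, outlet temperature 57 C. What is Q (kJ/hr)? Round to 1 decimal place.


Q = m_dot * Cp * (T2 - T1)
Q = 46 * 3.1 * (57 - 28)
Q = 46 * 3.1 * 29
Q = 4135.4 kJ/hr


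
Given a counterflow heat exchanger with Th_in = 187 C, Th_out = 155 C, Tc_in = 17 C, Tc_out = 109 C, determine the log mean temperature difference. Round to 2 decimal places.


dT1 = Th_in - Tc_out = 187 - 109 = 78
dT2 = Th_out - Tc_in = 155 - 17 = 138
LMTD = (dT1 - dT2) / ln(dT1/dT2)
LMTD = (78 - 138) / ln(78/138)
LMTD = 105.16 K


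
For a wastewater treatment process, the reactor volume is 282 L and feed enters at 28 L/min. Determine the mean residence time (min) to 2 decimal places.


tau = V / v0
tau = 282 / 28
tau = 10.07 min


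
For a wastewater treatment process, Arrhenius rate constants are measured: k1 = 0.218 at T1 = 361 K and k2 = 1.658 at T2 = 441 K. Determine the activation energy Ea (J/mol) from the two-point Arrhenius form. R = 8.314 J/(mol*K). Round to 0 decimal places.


Ea = R * ln(k2/k1) / (1/T1 - 1/T2)
ln(k2/k1) = ln(1.658/0.218) = 2.0288723
1/T1 - 1/T2 = 1/361 - 1/441 = 0.000502509406
Ea = 8.314 * 2.0288723 / 0.000502509406
Ea = 33568 J/mol


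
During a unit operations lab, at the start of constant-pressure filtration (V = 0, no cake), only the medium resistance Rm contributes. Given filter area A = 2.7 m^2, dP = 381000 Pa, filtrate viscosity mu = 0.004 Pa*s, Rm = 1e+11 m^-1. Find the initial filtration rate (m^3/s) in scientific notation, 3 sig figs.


rate = A * dP / (mu * Rm)
rate = 2.7 * 381000 / (0.004 * 1e+11)
rate = 1028700.0 / 4.000e+08
rate = 2.57e-03 m^3/s


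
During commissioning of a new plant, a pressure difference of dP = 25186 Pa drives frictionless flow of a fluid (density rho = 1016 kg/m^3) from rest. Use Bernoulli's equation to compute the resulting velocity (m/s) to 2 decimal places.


v = sqrt(2*dP/rho)
v = sqrt(2*25186/1016)
v = sqrt(49.57874)
v = 7.04 m/s


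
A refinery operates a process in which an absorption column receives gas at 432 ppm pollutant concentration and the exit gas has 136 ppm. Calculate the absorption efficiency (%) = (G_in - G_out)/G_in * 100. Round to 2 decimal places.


Efficiency = (G_in - G_out) / G_in * 100%
Efficiency = (432 - 136) / 432 * 100
Efficiency = 296 / 432 * 100
Efficiency = 68.52%


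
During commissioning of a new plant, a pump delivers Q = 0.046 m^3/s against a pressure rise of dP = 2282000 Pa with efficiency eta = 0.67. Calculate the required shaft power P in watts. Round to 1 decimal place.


P = Q * dP / eta
P = 0.046 * 2282000 / 0.67
P = 104972.0 / 0.67
P = 156674.6 W


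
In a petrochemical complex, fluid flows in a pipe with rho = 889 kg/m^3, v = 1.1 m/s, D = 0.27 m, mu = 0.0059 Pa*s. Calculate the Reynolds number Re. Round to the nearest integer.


Re = rho * v * D / mu
Re = 889 * 1.1 * 0.27 / 0.0059
Re = 264.033 / 0.0059
Re = 44751


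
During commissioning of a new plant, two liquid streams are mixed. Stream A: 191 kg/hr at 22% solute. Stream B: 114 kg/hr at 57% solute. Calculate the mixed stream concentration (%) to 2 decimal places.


Mass balance on solute: F1*x1 + F2*x2 = F3*x3
F3 = F1 + F2 = 191 + 114 = 305 kg/hr
x3 = (F1*x1 + F2*x2)/F3
x3 = (191*0.22 + 114*0.57) / 305
x3 = 35.08%


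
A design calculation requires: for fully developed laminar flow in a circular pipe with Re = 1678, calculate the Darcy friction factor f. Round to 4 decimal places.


f = 64 / Re
f = 64 / 1678
f = 0.0381


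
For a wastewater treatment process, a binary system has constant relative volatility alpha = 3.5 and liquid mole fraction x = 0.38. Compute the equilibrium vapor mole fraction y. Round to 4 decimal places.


y = alpha*x / (1 + (alpha-1)*x)
y = 3.5*0.38 / (1 + (3.5-1)*0.38)
y = 1.33 / (1 + 0.95)
y = 1.33 / 1.95
y = 0.6821


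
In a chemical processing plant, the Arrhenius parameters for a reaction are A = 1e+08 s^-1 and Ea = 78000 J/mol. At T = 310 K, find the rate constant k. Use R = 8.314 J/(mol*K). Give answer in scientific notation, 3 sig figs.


k = A * exp(-Ea/(R*T))
k = 1e+08 * exp(-78000 / (8.314 * 310))
k = 1e+08 * exp(-30.26376)
k = 7.19e-06


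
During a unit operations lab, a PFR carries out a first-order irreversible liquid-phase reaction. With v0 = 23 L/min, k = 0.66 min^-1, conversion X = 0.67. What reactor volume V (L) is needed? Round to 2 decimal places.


V = (v0/k) * ln(1/(1-X))
V = (23/0.66) * ln(1/(1-0.67))
V = 34.848485 * ln(3.030303)
V = 34.848485 * 1.108663
V = 38.64 L


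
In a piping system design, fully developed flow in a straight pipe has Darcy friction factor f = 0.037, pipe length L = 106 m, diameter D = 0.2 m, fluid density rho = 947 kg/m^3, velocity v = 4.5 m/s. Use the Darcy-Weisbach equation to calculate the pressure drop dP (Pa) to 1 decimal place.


dP = f * (L/D) * (rho*v^2/2)
dP = 0.037 * (106/0.2) * (947*4.5^2/2)
L/D = 530.0
rho*v^2/2 = 947*20.25/2 = 9588.375
dP = 0.037 * 530.0 * 9588.375
dP = 188028.0 Pa


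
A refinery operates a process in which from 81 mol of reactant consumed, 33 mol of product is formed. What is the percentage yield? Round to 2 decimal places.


Yield = (moles product / moles consumed) * 100%
Yield = (33 / 81) * 100
Yield = 0.4074 * 100
Yield = 40.74%


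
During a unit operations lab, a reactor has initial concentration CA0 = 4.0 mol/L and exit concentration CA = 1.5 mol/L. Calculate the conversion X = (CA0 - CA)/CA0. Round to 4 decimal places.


X = (CA0 - CA) / CA0
X = (4.0 - 1.5) / 4.0
X = 2.5 / 4.0
X = 0.6250


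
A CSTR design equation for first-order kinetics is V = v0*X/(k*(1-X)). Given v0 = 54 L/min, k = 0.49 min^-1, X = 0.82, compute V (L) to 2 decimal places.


V = v0 * X / (k * (1 - X))
V = 54 * 0.82 / (0.49 * (1 - 0.82))
V = 44.28 / (0.49 * 0.18)
V = 44.28 / 0.0882
V = 502.04 L


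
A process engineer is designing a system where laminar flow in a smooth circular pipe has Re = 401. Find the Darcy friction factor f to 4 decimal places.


f = 64 / Re
f = 64 / 401
f = 0.1596


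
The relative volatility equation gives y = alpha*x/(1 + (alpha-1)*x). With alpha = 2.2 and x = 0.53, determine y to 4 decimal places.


y = alpha*x / (1 + (alpha-1)*x)
y = 2.2*0.53 / (1 + (2.2-1)*0.53)
y = 1.166 / (1 + 0.636)
y = 1.166 / 1.636
y = 0.7127


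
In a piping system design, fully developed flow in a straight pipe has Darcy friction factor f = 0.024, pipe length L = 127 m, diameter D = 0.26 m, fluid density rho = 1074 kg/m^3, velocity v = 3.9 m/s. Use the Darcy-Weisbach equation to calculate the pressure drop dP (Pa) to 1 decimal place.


dP = f * (L/D) * (rho*v^2/2)
dP = 0.024 * (127/0.26) * (1074*3.9^2/2)
L/D = 488.46153846
rho*v^2/2 = 1074*15.21/2 = 8167.77
dP = 0.024 * 488.46153846 * 8167.77
dP = 95751.4 Pa


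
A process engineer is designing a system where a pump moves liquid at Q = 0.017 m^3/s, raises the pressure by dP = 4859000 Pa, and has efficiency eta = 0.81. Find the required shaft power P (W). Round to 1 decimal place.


P = Q * dP / eta
P = 0.017 * 4859000 / 0.81
P = 82603.0 / 0.81
P = 101979.0 W


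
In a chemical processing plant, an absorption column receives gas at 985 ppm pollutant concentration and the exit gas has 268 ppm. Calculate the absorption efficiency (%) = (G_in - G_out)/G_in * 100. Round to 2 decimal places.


Efficiency = (G_in - G_out) / G_in * 100%
Efficiency = (985 - 268) / 985 * 100
Efficiency = 717 / 985 * 100
Efficiency = 72.79%


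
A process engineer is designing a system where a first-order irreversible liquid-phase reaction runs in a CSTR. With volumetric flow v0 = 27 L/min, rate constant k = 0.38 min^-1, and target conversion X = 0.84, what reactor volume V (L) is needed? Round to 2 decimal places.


V = v0 * X / (k * (1 - X))
V = 27 * 0.84 / (0.38 * (1 - 0.84))
V = 22.68 / (0.38 * 0.16)
V = 22.68 / 0.0608
V = 373.03 L
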